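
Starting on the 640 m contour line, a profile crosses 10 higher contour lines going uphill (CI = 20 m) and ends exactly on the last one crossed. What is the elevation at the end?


elevation = 640 + 10 * 20 = 840 m

840 m


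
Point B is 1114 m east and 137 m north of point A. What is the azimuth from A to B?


az = atan2(1114, 137) = 83.0 deg
adjusted to 0-360: 83.0 degrees

83.0 degrees


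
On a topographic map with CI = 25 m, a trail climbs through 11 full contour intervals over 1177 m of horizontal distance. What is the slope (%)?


elevation change = 11 * 25 = 275 m
slope = 275 / 1177 * 100 = 23.4%

23.4%


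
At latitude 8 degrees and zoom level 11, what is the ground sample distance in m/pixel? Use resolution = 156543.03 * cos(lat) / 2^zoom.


res = 156543.03 * cos(8) / 2^11 = 156543.03 * 0.99026807 / 2048 = 75.69 m/pixel

75.69 m/pixel


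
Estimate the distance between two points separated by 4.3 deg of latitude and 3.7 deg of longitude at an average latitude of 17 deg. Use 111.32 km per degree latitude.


dlat_km = 4.3 * 111.32 = 478.676
dlon_km = 3.7 * 111.32 * cos(17) ≈ 393.887
dist = sqrt(478.676^2 + 393.887^2) ≈ 619.9 km

619.9 km


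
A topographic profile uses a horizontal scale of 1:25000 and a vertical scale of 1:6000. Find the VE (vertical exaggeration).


VE = horizontal_scale / vertical_scale = 25000 / 6000 ≈ 4.2

4.2x


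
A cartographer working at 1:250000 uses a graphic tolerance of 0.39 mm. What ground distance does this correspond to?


ground = 0.39 mm * 250000 / 1000 = 97.5 m

97.5 m


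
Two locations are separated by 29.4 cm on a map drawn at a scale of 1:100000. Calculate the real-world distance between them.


ground = 29.4 cm * 100000 / 100 = 29400.0 m = 29.4 km

29.4 km


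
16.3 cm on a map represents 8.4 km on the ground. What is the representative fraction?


ground = 8.4 km = 840000 cm; RF denominator = ground / map = 840000 / 16.3 ≈ 51534; RF = 1:51534

1:51534


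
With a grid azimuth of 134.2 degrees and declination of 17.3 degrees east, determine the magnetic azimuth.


magnetic azimuth = grid azimuth - declination (east +ve)
mag_az = 134.2 - 17.3 = 116.9 degrees

116.9 degrees


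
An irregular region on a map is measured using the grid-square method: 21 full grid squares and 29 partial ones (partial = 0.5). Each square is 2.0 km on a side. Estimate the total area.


effective squares = 21 + 29 * 0.5 = 35.5
area = 35.5 * 4.0 = 142.0 km^2

142.0 km^2


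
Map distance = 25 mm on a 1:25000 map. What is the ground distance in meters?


ground = 25 mm * 25000 / 1000 = 625.0 m

625.0 m


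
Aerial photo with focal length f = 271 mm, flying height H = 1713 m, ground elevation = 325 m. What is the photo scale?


scale = f / (H - h) = 271 mm / 1388 m = 271 / 1388000 = 1:5122

1:5122


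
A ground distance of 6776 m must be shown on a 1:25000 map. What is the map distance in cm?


map_cm = 6776 * 100 / 25000 = 27.104 cm ≈ 27.1 cm

27.1 cm


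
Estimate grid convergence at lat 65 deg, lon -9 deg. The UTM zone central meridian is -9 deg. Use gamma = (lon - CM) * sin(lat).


gamma = (-9 - -9) * sin(65) = 0 * 0.906308 = 0.0 degrees

0.0 degrees


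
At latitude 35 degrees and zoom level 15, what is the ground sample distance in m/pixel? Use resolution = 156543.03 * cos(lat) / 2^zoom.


res = 156543.03 * cos(35) / 2^15 = 156543.03 * 0.81915204 / 32768 = 3.91 m/pixel

3.91 m/pixel


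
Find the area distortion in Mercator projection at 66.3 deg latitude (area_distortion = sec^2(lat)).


area_distortion = 1/cos^2(66.3) = 6.19

6.19


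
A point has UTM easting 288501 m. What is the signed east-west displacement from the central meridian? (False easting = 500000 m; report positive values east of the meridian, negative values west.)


displacement = 288501 - 500000 = -211499 m

-211499 m


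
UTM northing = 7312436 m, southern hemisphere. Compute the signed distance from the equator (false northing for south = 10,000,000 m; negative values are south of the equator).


For southern: actual = 7312436 - 10000000 = -2687564 m

-2687564 m


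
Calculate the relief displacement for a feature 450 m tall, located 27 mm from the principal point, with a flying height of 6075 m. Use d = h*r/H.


d = h * r / H = 450 * 27 / 6075 = 2.0 mm

2.0 mm


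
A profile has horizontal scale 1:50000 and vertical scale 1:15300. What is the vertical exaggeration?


VE = horizontal_scale / vertical_scale = 50000 / 15300 ≈ 3.3

3.3x


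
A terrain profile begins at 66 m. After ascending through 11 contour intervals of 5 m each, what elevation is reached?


elevation = 66 + 11 * 5 = 121 m

121 m


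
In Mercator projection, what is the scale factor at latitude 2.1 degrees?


SF = 1 / cos(2.1) = 1 / 0.999328 = 1.001

1.001


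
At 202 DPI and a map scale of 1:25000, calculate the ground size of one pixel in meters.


pixel_cm = 2.54 / 202 ≈ 0.012574 cm
ground = pixel_cm * 25000 / 100 = 2.54 * 25000 / (202 * 100) = 63500 / 20200 ≈ 3.14 m

3.14 m


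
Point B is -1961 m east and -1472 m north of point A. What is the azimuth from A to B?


az = atan2(-1961, -1472) = -126.9 deg
adjusted to 0-360: 233.1 degrees

233.1 degrees


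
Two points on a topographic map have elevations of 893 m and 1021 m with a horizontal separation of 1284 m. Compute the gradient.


gradient = (1021 - 893) / 1284 = 128 / 1284 = 0.0997

0.0997


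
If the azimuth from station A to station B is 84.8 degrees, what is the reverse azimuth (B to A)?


back azimuth = (84.8 + 180) mod 360 = 264.8 degrees

264.8 degrees


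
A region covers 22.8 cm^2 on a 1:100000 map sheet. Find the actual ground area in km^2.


ground_area = 22.8 * (100000/100)^2 = 22800000.0 m^2 = 22.8 km^2

22.8 km^2


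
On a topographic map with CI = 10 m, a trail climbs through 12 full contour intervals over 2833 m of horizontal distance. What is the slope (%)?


elevation change = 12 * 10 = 120 m
slope = 120 / 2833 * 100 = 4.2%

4.2%


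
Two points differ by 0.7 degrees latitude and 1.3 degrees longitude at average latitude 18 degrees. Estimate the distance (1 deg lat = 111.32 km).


dlat_km = 0.7 * 111.32 = 77.924
dlon_km = 1.3 * 111.32 * cos(18) ≈ 137.633
dist = sqrt(77.924^2 + 137.633^2) ≈ 158.2 km

158.2 km


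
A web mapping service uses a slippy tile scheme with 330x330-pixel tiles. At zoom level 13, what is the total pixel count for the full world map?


tiles per axis = 2^13 = 8192
total tiles = 8192^2 = 67108864
pixels per axis = 8192 * 330 = 2703360
total pixels = 2703360^2 = 7308155289600

7308155289600 pixels


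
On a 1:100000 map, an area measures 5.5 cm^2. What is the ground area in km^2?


ground_area = 5.5 * (100000/100)^2 = 5500000.0 m^2 = 5.5 km^2

5.5 km^2


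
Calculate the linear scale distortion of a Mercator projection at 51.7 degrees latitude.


SF = 1 / cos(51.7) = 1 / 0.619779 = 1.613

1.613


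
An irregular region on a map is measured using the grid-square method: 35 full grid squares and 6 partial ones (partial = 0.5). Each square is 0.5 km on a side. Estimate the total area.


effective squares = 35 + 6 * 0.5 = 38.0
area = 38.0 * 0.25 = 9.5 km^2

9.5 km^2


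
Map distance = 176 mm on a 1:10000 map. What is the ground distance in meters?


ground = 176 mm * 10000 / 1000 = 1760.0 m

1760.0 m


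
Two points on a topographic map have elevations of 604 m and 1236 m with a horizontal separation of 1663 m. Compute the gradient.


gradient = (1236 - 604) / 1663 = 632 / 1663 = 0.38

0.38


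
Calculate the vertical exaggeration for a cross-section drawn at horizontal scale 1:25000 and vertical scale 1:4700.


VE = horizontal_scale / vertical_scale = 25000 / 4700 ≈ 5.3

5.3x


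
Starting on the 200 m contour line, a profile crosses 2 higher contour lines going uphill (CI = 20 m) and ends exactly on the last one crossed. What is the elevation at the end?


elevation = 200 + 2 * 20 = 240 m

240 m


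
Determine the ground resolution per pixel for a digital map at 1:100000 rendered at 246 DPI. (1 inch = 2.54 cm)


pixel_cm = 2.54 / 246 ≈ 0.010325 cm
ground = pixel_cm * 100000 / 100 = 2.54 * 100000 / (246 * 100) = 254000 / 24600 ≈ 10.33 m

10.33 m


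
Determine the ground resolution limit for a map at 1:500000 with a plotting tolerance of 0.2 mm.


ground = 0.2 mm * 500000 / 1000 = 100.0 m

100.0 m


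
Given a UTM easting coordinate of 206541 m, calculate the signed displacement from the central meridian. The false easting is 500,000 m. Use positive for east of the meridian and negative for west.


displacement = 206541 - 500000 = -293459 m

-293459 m


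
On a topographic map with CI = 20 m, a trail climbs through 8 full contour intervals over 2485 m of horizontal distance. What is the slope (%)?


elevation change = 8 * 20 = 160 m
slope = 160 / 2485 * 100 = 6.4%

6.4%


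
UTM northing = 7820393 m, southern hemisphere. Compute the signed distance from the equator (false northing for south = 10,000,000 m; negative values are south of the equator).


For southern: actual = 7820393 - 10000000 = -2179607 m

-2179607 m


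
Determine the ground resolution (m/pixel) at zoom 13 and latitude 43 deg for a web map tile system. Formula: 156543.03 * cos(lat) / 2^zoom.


res = 156543.03 * cos(43) / 2^13 = 156543.03 * 0.7313537 / 8192 = 13.98 m/pixel

13.98 m/pixel


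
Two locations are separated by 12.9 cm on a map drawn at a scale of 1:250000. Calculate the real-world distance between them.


ground = 12.9 cm * 250000 / 100 = 32250.0 m = 32.25 km

32.25 km


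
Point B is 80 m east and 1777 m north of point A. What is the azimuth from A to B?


az = atan2(80, 1777) = 2.6 deg
adjusted to 0-360: 2.6 degrees

2.6 degrees


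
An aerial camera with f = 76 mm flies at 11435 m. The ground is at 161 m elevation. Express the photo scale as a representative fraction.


scale = f / (H - h) = 76 mm / 11274 m = 76 / 11274000 = 1:148342

1:148342


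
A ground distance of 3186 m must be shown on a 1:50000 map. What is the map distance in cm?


map_cm = 3186 * 100 / 50000 = 6.372 cm ≈ 6.37 cm

6.37 cm


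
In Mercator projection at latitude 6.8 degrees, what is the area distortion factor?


area_distortion = 1/cos^2(6.8) = 1.014

1.014


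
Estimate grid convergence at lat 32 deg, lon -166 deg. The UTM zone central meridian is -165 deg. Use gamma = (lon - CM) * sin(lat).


gamma = (-166 - -165) * sin(32) = -1 * 0.529919 = -0.53 degrees

-0.53 degrees


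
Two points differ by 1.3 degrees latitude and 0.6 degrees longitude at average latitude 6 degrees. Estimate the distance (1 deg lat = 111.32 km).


dlat_km = 1.3 * 111.32 = 144.716
dlon_km = 0.6 * 111.32 * cos(6) ≈ 66.426
dist = sqrt(144.716^2 + 66.426^2) ≈ 159.2 km

159.2 km


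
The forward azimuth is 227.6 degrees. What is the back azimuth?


back azimuth = (227.6 + 180) mod 360 = 47.6 degrees

47.6 degrees


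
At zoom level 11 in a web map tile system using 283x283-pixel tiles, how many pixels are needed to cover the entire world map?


tiles per axis = 2^11 = 2048
total tiles = 2048^2 = 4194304
pixels per axis = 2048 * 283 = 579584
total pixels = 579584^2 = 335917613056

335917613056 pixels


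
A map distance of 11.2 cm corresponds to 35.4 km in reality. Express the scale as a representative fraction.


ground = 35.4 km = 3540000 cm; RF denominator = ground / map = 3540000 / 11.2 ≈ 316071; RF = 1:316071

1:316071


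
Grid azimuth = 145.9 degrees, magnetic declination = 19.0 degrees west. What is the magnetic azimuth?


magnetic azimuth = grid azimuth - declination (east +ve)
mag_az = 145.9 - -19.0 = 164.9 degrees

164.9 degrees


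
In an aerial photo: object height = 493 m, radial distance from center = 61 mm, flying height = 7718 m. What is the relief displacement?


d = h * r / H = 493 * 61 / 7718 = 3.9 mm

3.9 mm


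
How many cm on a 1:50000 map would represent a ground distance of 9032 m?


map_cm = 9032 * 100 / 50000 = 18.064 cm ≈ 18.06 cm

18.06 cm


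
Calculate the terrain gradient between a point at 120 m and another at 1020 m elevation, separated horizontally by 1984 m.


gradient = (1020 - 120) / 1984 = 900 / 1984 = 0.4536

0.4536


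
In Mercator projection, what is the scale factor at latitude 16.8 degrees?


SF = 1 / cos(16.8) = 1 / 0.957319 = 1.045

1.045


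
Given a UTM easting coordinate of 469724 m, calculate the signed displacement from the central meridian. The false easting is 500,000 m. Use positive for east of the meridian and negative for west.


displacement = 469724 - 500000 = -30276 m

-30276 m


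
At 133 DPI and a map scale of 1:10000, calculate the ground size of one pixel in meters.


pixel_cm = 2.54 / 133 ≈ 0.019098 cm
ground = pixel_cm * 10000 / 100 = 2.54 * 10000 / (133 * 100) = 25400 / 13300 ≈ 1.91 m

1.91 m


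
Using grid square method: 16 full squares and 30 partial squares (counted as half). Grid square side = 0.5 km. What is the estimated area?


effective squares = 16 + 30 * 0.5 = 31.0
area = 31.0 * 0.25 = 7.75 km^2

7.75 km^2


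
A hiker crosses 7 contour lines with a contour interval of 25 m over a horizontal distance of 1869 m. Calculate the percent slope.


elevation change = 7 * 25 = 175 m
slope = 175 / 1869 * 100 = 9.4%

9.4%


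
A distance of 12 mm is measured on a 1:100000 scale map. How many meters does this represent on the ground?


ground = 12 mm * 100000 / 1000 = 1200.0 m

1200.0 m


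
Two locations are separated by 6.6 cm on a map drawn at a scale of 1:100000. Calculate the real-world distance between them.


ground = 6.6 cm * 100000 / 100 = 6600.0 m = 6.6 km

6.6 km


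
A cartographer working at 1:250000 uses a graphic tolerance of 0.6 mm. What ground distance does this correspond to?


ground = 0.6 mm * 250000 / 1000 = 150.0 m

150.0 m


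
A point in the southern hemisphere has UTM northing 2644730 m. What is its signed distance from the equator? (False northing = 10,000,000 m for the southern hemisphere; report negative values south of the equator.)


For southern: actual = 2644730 - 10000000 = -7355270 m

-7355270 m


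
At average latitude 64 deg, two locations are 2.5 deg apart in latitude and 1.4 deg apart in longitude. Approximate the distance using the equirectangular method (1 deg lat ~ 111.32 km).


dlat_km = 2.5 * 111.32 = 278.3
dlon_km = 1.4 * 111.32 * cos(64) ≈ 68.319
dist = sqrt(278.3^2 + 68.319^2) ≈ 286.6 km

286.6 km


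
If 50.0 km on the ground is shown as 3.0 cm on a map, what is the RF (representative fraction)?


ground = 50.0 km = 5000000 cm; RF denominator = ground / map = 5000000 / 3.0 ≈ 1666667; RF = 1:1666667

1:1666667


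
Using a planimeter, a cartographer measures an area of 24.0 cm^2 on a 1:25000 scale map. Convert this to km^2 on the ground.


ground_area = 24.0 * (25000/100)^2 = 1500000.0 m^2 = 1.5 km^2

1.5 km^2


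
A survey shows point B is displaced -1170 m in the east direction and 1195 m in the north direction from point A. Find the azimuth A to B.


az = atan2(-1170, 1195) = -44.4 deg
adjusted to 0-360: 315.6 degrees

315.6 degrees


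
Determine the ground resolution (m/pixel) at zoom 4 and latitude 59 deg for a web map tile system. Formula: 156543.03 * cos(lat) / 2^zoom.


res = 156543.03 * cos(59) / 2^4 = 156543.03 * 0.51503807 / 16 = 5039.1 m/pixel

5039.1 m/pixel


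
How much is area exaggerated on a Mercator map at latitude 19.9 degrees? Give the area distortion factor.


area_distortion = 1/cos^2(19.9) = 1.131

1.131


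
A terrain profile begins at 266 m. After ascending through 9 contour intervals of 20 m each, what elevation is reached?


elevation = 266 + 9 * 20 = 446 m

446 m


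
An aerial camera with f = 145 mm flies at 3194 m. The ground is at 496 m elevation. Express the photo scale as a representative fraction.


scale = f / (H - h) = 145 mm / 2698 m = 145 / 2698000 = 1:18607

1:18607


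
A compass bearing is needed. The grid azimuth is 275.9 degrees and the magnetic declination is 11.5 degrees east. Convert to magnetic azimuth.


magnetic azimuth = grid azimuth - declination (east +ve)
mag_az = 275.9 - 11.5 = 264.4 degrees

264.4 degrees


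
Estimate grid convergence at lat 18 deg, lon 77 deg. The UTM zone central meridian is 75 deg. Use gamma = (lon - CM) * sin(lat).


gamma = (77 - 75) * sin(18) = 2 * 0.309017 = 0.618 degrees

0.618 degrees


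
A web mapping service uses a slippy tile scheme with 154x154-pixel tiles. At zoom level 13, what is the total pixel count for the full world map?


tiles per axis = 2^13 = 8192
total tiles = 8192^2 = 67108864
pixels per axis = 8192 * 154 = 1261568
total pixels = 1261568^2 = 1591553818624

1591553818624 pixels


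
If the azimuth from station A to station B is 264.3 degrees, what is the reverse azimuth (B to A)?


back azimuth = (264.3 + 180) mod 360 = 84.3 degrees

84.3 degrees


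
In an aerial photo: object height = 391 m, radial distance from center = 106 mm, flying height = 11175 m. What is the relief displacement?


d = h * r / H = 391 * 106 / 11175 = 3.71 mm

3.71 mm


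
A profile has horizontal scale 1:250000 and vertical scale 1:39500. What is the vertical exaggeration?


VE = horizontal_scale / vertical_scale = 250000 / 39500 ≈ 6.3

6.3x


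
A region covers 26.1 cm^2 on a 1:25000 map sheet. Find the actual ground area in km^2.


ground_area = 26.1 * (25000/100)^2 = 1631250.0 m^2 = 1.63125 km^2 ≈ 1.631 km^2

1.631 km^2


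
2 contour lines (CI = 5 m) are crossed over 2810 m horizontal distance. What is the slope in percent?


elevation change = 2 * 5 = 10 m
slope = 10 / 2810 * 100 = 0.4%

0.4%


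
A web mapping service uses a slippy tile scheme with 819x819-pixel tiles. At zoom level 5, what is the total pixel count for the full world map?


tiles per axis = 2^5 = 32
total tiles = 32^2 = 1024
pixels per axis = 32 * 819 = 26208
total pixels = 26208^2 = 686859264

686859264 pixels


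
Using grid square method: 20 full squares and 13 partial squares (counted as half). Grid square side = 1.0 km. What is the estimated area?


effective squares = 20 + 13 * 0.5 = 26.5
area = 26.5 * 1.0 = 26.5 km^2

26.5 km^2


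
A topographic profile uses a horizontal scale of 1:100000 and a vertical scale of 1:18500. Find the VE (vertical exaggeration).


VE = horizontal_scale / vertical_scale = 100000 / 18500 ≈ 5.4

5.4x


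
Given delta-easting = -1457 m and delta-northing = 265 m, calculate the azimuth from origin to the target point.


az = atan2(-1457, 265) = -79.7 deg
adjusted to 0-360: 280.3 degrees

280.3 degrees


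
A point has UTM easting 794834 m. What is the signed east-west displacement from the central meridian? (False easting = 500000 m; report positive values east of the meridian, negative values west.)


displacement = 794834 - 500000 = 294834 m

294834 m


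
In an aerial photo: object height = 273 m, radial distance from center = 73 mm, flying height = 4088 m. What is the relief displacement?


d = h * r / H = 273 * 73 / 4088 = 4.88 mm

4.88 mm


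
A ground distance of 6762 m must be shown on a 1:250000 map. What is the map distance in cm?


map_cm = 6762 * 100 / 250000 = 2.7048 cm ≈ 2.7 cm

2.7 cm


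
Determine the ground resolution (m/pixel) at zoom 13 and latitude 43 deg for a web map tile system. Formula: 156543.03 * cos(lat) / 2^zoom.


res = 156543.03 * cos(43) / 2^13 = 156543.03 * 0.7313537 / 8192 = 13.98 m/pixel

13.98 m/pixel


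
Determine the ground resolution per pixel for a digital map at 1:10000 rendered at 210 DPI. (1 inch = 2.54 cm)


pixel_cm = 2.54 / 210 ≈ 0.012095 cm
ground = pixel_cm * 10000 / 100 = 2.54 * 10000 / (210 * 100) = 25400 / 21000 ≈ 1.21 m

1.21 m


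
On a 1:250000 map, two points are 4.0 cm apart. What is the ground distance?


ground = 4.0 cm * 250000 / 100 = 10000.0 m = 10.0 km

10.0 km


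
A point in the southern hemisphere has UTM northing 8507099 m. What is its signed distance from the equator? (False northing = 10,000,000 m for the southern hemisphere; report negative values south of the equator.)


For southern: actual = 8507099 - 10000000 = -1492901 m

-1492901 m


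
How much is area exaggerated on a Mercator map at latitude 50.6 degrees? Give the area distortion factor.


area_distortion = 1/cos^2(50.6) = 2.482

2.482


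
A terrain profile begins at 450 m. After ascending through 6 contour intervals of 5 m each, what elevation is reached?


elevation = 450 + 6 * 5 = 480 m

480 m


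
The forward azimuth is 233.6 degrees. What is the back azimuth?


back azimuth = (233.6 + 180) mod 360 = 53.6 degrees

53.6 degrees


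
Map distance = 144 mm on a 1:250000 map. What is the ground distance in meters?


ground = 144 mm * 250000 / 1000 = 36000.0 m

36000.0 m


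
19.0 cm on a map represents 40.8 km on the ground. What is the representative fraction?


ground = 40.8 km = 4080000 cm; RF denominator = ground / map = 4080000 / 19.0 ≈ 214737; RF = 1:214737

1:214737


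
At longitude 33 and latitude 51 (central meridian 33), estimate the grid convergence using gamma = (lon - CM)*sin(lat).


gamma = (33 - 33) * sin(51) = 0 * 0.777146 = 0.0 degrees

0.0 degrees


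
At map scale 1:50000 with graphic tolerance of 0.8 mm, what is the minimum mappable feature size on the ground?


ground = 0.8 mm * 50000 / 1000 = 40.0 m

40.0 m


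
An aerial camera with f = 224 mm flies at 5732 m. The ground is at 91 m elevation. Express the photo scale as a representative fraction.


scale = f / (H - h) = 224 mm / 5641 m = 224 / 5641000 = 1:25183

1:25183


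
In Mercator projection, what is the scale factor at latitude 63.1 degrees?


SF = 1 / cos(63.1) = 1 / 0.452435 = 2.21

2.21


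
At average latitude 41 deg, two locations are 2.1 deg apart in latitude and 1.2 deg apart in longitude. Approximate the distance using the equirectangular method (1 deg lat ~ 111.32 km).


dlat_km = 2.1 * 111.32 = 233.772
dlon_km = 1.2 * 111.32 * cos(41) ≈ 100.817
dist = sqrt(233.772^2 + 100.817^2) ≈ 254.6 km

254.6 km


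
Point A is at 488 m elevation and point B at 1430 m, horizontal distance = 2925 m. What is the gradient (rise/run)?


gradient = (1430 - 488) / 2925 = 942 / 2925 = 0.3221

0.3221


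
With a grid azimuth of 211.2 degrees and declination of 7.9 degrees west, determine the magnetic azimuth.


magnetic azimuth = grid azimuth - declination (east +ve)
mag_az = 211.2 - -7.9 = 219.1 degrees

219.1 degrees


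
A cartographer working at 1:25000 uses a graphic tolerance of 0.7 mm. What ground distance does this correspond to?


ground = 0.7 mm * 25000 / 1000 = 17.5 m

17.5 m


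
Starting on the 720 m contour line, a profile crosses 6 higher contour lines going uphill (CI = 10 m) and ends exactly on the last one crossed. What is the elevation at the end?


elevation = 720 + 6 * 10 = 780 m

780 m


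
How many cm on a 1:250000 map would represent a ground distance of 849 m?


map_cm = 849 * 100 / 250000 = 0.3396 cm ≈ 0.34 cm

0.34 cm


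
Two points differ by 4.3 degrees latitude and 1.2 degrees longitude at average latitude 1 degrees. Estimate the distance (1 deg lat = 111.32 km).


dlat_km = 4.3 * 111.32 = 478.676
dlon_km = 1.2 * 111.32 * cos(1) ≈ 133.564
dist = sqrt(478.676^2 + 133.564^2) ≈ 497.0 km

497.0 km


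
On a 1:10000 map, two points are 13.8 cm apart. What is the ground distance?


ground = 13.8 cm * 10000 / 100 = 1380.0 m = 1.38 km

1.38 km


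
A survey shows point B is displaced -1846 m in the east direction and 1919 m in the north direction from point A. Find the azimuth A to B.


az = atan2(-1846, 1919) = -43.9 deg
adjusted to 0-360: 316.1 degrees

316.1 degrees


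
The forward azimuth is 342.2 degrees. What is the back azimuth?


back azimuth = (342.2 + 180) mod 360 = 162.2 degrees

162.2 degrees


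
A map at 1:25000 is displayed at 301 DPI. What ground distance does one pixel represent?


pixel_cm = 2.54 / 301 ≈ 0.008439 cm
ground = pixel_cm * 25000 / 100 = 2.54 * 25000 / (301 * 100) = 63500 / 30100 ≈ 2.11 m

2.11 m


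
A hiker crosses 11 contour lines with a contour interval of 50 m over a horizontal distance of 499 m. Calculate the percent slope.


elevation change = 11 * 50 = 550 m
slope = 550 / 499 * 100 = 110.2%

110.2%


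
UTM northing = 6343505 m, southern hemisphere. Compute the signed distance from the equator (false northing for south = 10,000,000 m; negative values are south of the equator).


For southern: actual = 6343505 - 10000000 = -3656495 m

-3656495 m


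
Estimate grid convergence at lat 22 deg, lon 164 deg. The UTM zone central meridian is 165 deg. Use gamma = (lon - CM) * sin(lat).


gamma = (164 - 165) * sin(22) = -1 * 0.374607 = -0.375 degrees

-0.375 degrees


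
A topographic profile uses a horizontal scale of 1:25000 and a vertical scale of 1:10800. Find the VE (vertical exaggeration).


VE = horizontal_scale / vertical_scale = 25000 / 10800 ≈ 2.3

2.3x


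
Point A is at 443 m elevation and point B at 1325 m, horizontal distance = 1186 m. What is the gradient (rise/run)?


gradient = (1325 - 443) / 1186 = 882 / 1186 = 0.7437

0.7437


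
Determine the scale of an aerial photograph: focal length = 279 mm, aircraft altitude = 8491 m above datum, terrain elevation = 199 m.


scale = f / (H - h) = 279 mm / 8292 m = 279 / 8292000 = 1:29720

1:29720


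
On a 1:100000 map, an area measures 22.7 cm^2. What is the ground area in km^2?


ground_area = 22.7 * (100000/100)^2 = 22700000.0 m^2 = 22.7 km^2

22.7 km^2


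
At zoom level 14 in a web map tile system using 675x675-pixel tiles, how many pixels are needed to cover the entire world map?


tiles per axis = 2^14 = 16384
total tiles = 16384^2 = 268435456
pixels per axis = 16384 * 675 = 11059200
total pixels = 11059200^2 = 122305904640000

122305904640000 pixels


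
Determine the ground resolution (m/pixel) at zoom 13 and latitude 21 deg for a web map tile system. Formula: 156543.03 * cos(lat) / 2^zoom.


res = 156543.03 * cos(21) / 2^13 = 156543.03 * 0.93358043 / 8192 = 17.84 m/pixel

17.84 m/pixel


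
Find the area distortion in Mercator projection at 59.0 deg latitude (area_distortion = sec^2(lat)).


area_distortion = 1/cos^2(59.0) = 3.77

3.77


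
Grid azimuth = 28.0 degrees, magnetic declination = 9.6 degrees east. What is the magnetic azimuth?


magnetic azimuth = grid azimuth - declination (east +ve)
mag_az = 28.0 - 9.6 = 18.4 degrees

18.4 degrees


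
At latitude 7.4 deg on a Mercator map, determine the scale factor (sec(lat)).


SF = 1 / cos(7.4) = 1 / 0.991671 = 1.008

1.008


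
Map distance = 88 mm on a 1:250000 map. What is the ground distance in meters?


ground = 88 mm * 250000 / 1000 = 22000.0 m

22000.0 m


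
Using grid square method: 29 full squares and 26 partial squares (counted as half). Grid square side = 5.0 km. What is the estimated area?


effective squares = 29 + 26 * 0.5 = 42.0
area = 42.0 * 25.0 = 1050.0 km^2

1050.0 km^2


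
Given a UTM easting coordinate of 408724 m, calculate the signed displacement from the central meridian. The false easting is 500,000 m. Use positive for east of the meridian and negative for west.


displacement = 408724 - 500000 = -91276 m

-91276 m


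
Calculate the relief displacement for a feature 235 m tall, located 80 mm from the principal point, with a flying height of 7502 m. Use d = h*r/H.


d = h * r / H = 235 * 80 / 7502 = 2.51 mm

2.51 mm


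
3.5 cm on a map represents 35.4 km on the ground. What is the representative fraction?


ground = 35.4 km = 3540000 cm; RF denominator = ground / map = 3540000 / 3.5 ≈ 1011429; RF = 1:1011429

1:1011429


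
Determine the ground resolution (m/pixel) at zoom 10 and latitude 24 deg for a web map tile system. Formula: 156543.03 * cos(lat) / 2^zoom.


res = 156543.03 * cos(24) / 2^10 = 156543.03 * 0.91354546 / 1024 = 139.66 m/pixel

139.66 m/pixel


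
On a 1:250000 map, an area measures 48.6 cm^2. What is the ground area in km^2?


ground_area = 48.6 * (250000/100)^2 = 303750000.0 m^2 = 303.75 km^2

303.75 km^2


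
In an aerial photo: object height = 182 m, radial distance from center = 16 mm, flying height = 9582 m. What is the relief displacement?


d = h * r / H = 182 * 16 / 9582 = 0.3 mm

0.3 mm


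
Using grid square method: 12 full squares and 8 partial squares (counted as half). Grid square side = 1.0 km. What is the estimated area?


effective squares = 12 + 8 * 0.5 = 16.0
area = 16.0 * 1.0 = 16.0 km^2

16.0 km^2


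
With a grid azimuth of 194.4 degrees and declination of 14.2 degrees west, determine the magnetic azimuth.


magnetic azimuth = grid azimuth - declination (east +ve)
mag_az = 194.4 - -14.2 = 208.6 degrees

208.6 degrees


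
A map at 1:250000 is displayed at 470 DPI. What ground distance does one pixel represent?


pixel_cm = 2.54 / 470 ≈ 0.005404 cm
ground = pixel_cm * 250000 / 100 = 2.54 * 250000 / (470 * 100) = 635000 / 47000 ≈ 13.51 m

13.51 m


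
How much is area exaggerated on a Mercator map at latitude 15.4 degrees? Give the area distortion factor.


area_distortion = 1/cos^2(15.4) = 1.076

1.076


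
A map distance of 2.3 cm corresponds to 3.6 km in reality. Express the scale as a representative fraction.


ground = 3.6 km = 360000 cm; RF denominator = ground / map = 360000 / 2.3 ≈ 156522; RF = 1:156522

1:156522


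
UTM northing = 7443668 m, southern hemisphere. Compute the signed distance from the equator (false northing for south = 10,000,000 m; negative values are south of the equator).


For southern: actual = 7443668 - 10000000 = -2556332 m

-2556332 m


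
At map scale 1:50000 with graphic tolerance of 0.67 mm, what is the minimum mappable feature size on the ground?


ground = 0.67 mm * 50000 / 1000 = 33.5 m

33.5 m


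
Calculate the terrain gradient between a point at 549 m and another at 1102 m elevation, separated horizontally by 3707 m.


gradient = (1102 - 549) / 3707 = 553 / 3707 = 0.1492

0.1492


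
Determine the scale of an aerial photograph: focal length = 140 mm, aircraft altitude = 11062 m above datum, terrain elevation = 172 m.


scale = f / (H - h) = 140 mm / 10890 m = 140 / 10890000 = 1:77786

1:77786


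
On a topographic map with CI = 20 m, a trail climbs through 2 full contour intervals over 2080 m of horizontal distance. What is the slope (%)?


elevation change = 2 * 20 = 40 m
slope = 40 / 2080 * 100 = 1.9%

1.9%


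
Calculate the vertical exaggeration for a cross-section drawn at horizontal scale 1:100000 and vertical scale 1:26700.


VE = horizontal_scale / vertical_scale = 100000 / 26700 ≈ 3.7

3.7x


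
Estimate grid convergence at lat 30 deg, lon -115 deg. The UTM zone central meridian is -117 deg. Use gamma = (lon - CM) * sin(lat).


gamma = (-115 - -117) * sin(30) = 2 * 0.5 = 1.0 degrees

1.0 degrees


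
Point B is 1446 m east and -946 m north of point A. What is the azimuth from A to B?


az = atan2(1446, -946) = 123.2 deg
adjusted to 0-360: 123.2 degrees

123.2 degrees


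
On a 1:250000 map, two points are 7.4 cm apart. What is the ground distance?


ground = 7.4 cm * 250000 / 100 = 18500.0 m = 18.5 km

18.5 km


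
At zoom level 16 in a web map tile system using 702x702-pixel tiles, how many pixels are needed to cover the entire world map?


tiles per axis = 2^16 = 65536
total tiles = 65536^2 = 4294967296
pixels per axis = 65536 * 702 = 46006272
total pixels = 46006272^2 = 2116577063337984

2116577063337984 pixels


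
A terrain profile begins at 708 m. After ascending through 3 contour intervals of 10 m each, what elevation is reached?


elevation = 708 + 3 * 10 = 738 m

738 m


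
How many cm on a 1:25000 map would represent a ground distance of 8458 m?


map_cm = 8458 * 100 / 25000 = 33.832 cm ≈ 33.83 cm

33.83 cm


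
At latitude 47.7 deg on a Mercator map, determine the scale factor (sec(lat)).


SF = 1 / cos(47.7) = 1 / 0.673013 = 1.486

1.486


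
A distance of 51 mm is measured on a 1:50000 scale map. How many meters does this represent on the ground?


ground = 51 mm * 50000 / 1000 = 2550.0 m

2550.0 m


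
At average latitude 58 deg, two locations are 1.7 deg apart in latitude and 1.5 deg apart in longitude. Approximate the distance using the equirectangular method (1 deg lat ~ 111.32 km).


dlat_km = 1.7 * 111.32 = 189.244
dlon_km = 1.5 * 111.32 * cos(58) ≈ 88.486
dist = sqrt(189.244^2 + 88.486^2) ≈ 208.9 km

208.9 km


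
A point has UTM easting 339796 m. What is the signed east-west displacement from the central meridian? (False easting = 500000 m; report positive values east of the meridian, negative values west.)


displacement = 339796 - 500000 = -160204 m

-160204 m


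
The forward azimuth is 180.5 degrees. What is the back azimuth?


back azimuth = (180.5 + 180) mod 360 = 0.5 degrees

0.5 degrees


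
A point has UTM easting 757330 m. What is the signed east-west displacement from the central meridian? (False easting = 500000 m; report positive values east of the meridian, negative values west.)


displacement = 757330 - 500000 = 257330 m

257330 m


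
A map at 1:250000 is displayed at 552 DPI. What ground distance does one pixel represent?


pixel_cm = 2.54 / 552 ≈ 0.004601 cm
ground = pixel_cm * 250000 / 100 = 2.54 * 250000 / (552 * 100) = 635000 / 55200 ≈ 11.5 m

11.5 m


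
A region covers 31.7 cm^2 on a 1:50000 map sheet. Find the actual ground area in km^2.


ground_area = 31.7 * (50000/100)^2 = 7925000.0 m^2 = 7.925 km^2

7.925 km^2


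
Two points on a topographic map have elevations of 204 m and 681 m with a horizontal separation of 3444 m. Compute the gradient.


gradient = (681 - 204) / 3444 = 477 / 3444 = 0.1385

0.1385


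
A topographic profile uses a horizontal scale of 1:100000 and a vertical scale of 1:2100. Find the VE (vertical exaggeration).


VE = horizontal_scale / vertical_scale = 100000 / 2100 ≈ 47.6

47.6x


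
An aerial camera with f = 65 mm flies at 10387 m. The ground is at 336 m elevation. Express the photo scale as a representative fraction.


scale = f / (H - h) = 65 mm / 10051 m = 65 / 10051000 = 1:154631

1:154631


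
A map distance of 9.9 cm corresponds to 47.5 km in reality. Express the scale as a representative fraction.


ground = 47.5 km = 4750000 cm; RF denominator = ground / map = 4750000 / 9.9 ≈ 479798; RF = 1:479798

1:479798


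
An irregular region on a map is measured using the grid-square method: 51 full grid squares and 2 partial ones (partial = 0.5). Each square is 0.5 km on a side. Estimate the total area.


effective squares = 51 + 2 * 0.5 = 52.0
area = 52.0 * 0.25 = 13.0 km^2

13.0 km^2


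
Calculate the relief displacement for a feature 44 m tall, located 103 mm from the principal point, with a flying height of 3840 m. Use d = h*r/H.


d = h * r / H = 44 * 103 / 3840 = 1.18 mm

1.18 mm


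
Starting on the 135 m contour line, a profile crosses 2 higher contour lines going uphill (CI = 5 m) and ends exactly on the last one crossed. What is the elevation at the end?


elevation = 135 + 2 * 5 = 145 m

145 m


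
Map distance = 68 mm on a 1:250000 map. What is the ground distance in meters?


ground = 68 mm * 250000 / 1000 = 17000.0 m

17000.0 m


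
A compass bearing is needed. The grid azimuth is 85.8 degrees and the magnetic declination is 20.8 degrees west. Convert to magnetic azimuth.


magnetic azimuth = grid azimuth - declination (east +ve)
mag_az = 85.8 - -20.8 = 106.6 degrees

106.6 degrees


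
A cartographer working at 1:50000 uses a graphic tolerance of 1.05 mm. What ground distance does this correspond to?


ground = 1.05 mm * 50000 / 1000 = 52.5 m

52.5 m


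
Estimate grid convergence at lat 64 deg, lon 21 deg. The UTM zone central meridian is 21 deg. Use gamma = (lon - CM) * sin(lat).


gamma = (21 - 21) * sin(64) = 0 * 0.898794 = 0.0 degrees

0.0 degrees


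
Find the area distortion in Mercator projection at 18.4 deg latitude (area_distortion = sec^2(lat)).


area_distortion = 1/cos^2(18.4) = 1.111

1.111


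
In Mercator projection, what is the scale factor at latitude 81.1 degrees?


SF = 1 / cos(81.1) = 1 / 0.15471 = 6.464

6.464


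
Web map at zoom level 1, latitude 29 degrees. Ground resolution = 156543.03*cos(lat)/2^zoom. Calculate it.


res = 156543.03 * cos(29) / 2^1 = 156543.03 * 0.87461971 / 2 = 68457.81 m/pixel

68457.81 m/pixel


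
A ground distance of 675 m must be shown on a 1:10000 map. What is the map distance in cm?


map_cm = 675 * 100 / 10000 = 6.75 cm

6.75 cm


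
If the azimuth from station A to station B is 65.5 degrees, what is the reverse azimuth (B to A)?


back azimuth = (65.5 + 180) mod 360 = 245.5 degrees

245.5 degrees


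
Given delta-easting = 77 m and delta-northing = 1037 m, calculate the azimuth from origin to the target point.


az = atan2(77, 1037) = 4.2 deg
adjusted to 0-360: 4.2 degrees

4.2 degrees


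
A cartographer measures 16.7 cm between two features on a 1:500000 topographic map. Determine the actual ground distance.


ground = 16.7 cm * 500000 / 100 = 83500.0 m = 83.5 km

83.5 km


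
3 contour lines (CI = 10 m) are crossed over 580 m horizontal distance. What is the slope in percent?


elevation change = 3 * 10 = 30 m
slope = 30 / 580 * 100 = 5.2%

5.2%


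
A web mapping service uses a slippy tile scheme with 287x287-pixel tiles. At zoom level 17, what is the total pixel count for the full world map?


tiles per axis = 2^17 = 131072
total tiles = 131072^2 = 17179869184
pixels per axis = 131072 * 287 = 37617664
total pixels = 37617664^2 = 1415088644816896

1415088644816896 pixels


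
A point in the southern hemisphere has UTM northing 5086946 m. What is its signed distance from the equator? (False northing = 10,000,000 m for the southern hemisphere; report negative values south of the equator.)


For southern: actual = 5086946 - 10000000 = -4913054 m

-4913054 m


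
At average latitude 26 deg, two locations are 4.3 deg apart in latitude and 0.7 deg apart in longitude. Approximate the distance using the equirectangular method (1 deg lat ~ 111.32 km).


dlat_km = 4.3 * 111.32 = 478.676
dlon_km = 0.7 * 111.32 * cos(26) ≈ 70.038
dist = sqrt(478.676^2 + 70.038^2) ≈ 483.8 km

483.8 km


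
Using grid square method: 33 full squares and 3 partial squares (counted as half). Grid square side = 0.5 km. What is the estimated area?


effective squares = 33 + 3 * 0.5 = 34.5
area = 34.5 * 0.25 = 8.625 km^2

8.625 km^2


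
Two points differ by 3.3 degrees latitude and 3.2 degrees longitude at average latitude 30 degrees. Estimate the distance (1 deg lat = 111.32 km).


dlat_km = 3.3 * 111.32 = 367.356
dlon_km = 3.2 * 111.32 * cos(30) ≈ 308.499
dist = sqrt(367.356^2 + 308.499^2) ≈ 479.7 km

479.7 km


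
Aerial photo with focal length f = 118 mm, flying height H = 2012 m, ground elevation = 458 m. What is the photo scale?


scale = f / (H - h) = 118 mm / 1554 m = 118 / 1554000 = 1:13169

1:13169


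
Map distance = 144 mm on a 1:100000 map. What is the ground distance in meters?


ground = 144 mm * 100000 / 1000 = 14400.0 m

14400.0 m


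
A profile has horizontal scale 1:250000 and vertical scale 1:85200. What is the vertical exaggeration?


VE = horizontal_scale / vertical_scale = 250000 / 85200 ≈ 2.9

2.9x
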